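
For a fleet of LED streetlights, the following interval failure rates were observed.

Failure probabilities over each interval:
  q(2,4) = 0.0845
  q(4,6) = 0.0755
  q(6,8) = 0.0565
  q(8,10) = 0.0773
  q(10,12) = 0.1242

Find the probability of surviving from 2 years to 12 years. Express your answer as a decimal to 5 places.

0.64532

Survival from 2 to 12 is the product of surviving each interval: (1 − 0.0845) × (1 − 0.0755) × (1 − 0.0565) × (1 − 0.0773) × (1 − 0.1242).
= 0.9155 × 0.9245 × 0.9435 × 0.9227 × 0.8758 = 0.645316.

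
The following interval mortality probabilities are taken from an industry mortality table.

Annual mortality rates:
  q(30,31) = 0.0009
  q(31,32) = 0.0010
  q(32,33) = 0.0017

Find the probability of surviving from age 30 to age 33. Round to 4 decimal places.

0.9964

P(survive 30→33) = (1 − 0.0009) × (1 − 0.0010) × (1 − 0.0017).
= 0.9991 × 0.9990 × 0.9983 = 0.996404.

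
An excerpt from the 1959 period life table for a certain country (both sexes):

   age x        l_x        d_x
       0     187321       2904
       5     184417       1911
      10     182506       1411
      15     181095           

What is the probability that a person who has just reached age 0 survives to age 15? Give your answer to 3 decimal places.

We want 15p0 = l_15/l_0.
The conditional survival probability is l_15/l_0 = 181095/187321 = 0.966763.

0.967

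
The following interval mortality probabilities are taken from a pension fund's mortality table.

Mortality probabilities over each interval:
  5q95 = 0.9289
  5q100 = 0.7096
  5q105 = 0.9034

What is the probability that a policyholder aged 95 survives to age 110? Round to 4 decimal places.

0.0020

Chaining the interval survival probabilities: (1 − 0.9289) × (1 − 0.7096) × (1 − 0.9034).
= 0.0711 × 0.2904 × 0.0966 = 0.001995.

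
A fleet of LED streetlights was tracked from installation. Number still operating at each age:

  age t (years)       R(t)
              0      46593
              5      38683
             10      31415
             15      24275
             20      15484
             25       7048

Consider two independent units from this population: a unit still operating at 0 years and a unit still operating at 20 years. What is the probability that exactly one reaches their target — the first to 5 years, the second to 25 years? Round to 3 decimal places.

p₁ = R(5)/R(0) = 38683/46593 = 0.830232; p₂ = R(25)/R(20) = 7048/15484 = 0.455180.
P(exactly one) = p₁(1−p₂) + (1−p₁)p₂ = 0.452327 + 0.077275 = 0.529602.

0.530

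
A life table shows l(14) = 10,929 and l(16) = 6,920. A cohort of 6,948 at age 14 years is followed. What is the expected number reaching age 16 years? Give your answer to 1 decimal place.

The relevant probability is 6,920/10,929 = 0.633178.
Expected number = 6,948 × 0.633178 = 4399.3.

4399.3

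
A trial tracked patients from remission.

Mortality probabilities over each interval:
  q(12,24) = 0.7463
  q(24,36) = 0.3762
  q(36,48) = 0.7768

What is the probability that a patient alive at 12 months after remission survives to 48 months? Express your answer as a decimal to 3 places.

Survival from 12 to 48 is the product of surviving each interval: (1 − 0.7463) × (1 − 0.3762) × (1 − 0.7768).
= 0.2537 × 0.6238 × 0.2232 = 0.035323.

0.035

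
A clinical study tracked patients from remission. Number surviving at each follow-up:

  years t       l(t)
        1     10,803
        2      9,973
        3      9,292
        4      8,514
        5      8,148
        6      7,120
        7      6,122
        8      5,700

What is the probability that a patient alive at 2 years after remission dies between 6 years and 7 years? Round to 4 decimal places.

0.1001

This is the probability of reaching 6 but not 7, conditional on being alive at 2: (l(6) − l(7)) / l(2).
= (7,120 − 6,122) / 9,973 = 998 / 9,973 = 0.100070.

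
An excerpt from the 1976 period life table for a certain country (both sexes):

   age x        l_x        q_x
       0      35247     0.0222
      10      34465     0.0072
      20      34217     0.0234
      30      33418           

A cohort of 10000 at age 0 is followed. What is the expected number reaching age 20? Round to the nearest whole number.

9708

The relevant probability is 34217/35247 = 0.970778.
Expected number = 10000 × 0.970778 = 9708.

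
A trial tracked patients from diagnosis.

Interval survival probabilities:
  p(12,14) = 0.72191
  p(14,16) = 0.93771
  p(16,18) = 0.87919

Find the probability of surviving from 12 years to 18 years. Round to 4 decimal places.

Survival from 12 to 18 is the product of surviving each interval: 0.72191 × 0.93771 × 0.87919.
= 0.595161.

0.5952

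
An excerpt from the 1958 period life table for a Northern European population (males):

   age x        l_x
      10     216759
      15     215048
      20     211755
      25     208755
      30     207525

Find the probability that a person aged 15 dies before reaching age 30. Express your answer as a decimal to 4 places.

0.0350

P(die before 30 | alive at 15) = 1 − l_30/l_15 = 1 − 207525/215048 = (7523)/215048 = 0.034983.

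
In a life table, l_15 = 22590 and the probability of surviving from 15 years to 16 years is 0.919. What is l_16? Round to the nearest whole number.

l_16 = l_15 × p = 22590 × 0.919 = 20760.

20760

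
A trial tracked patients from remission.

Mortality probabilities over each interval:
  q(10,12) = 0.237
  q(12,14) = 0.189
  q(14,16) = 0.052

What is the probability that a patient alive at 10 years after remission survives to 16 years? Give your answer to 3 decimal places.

0.587

Survival from 10 to 16 is the product of surviving each interval: (1 − 0.237) × (1 − 0.189) × (1 − 0.052).
= 0.763 × 0.811 × 0.948 = 0.586616.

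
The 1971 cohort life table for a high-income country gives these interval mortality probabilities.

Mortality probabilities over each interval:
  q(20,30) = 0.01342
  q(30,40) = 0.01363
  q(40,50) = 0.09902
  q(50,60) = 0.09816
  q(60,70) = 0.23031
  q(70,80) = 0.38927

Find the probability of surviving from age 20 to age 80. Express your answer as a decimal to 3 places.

Survival from 20 to 80 is the product of surviving each interval: (1 − 0.01342) × (1 − 0.01363) × (1 − 0.09902) × (1 − 0.09816) × (1 − 0.23031) × (1 − 0.38927).
= 0.98658 × 0.98637 × 0.90098 × 0.90184 × 0.76969 × 0.61073 = 0.371691.

0.372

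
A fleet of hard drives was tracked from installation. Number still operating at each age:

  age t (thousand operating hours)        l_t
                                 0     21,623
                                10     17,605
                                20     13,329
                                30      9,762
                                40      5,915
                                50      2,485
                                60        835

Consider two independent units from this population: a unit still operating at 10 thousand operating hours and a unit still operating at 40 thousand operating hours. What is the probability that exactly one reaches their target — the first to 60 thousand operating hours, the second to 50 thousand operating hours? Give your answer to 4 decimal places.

p₁ = l_60/l_10 = 835/17,605 = 0.047430; p₂ = l_50/l_40 = 2,485/5,915 = 0.420118.
P(exactly one) = p₁(1−p₂) + (1−p₁)p₂ = 0.027504 + 0.400192 = 0.427696.

0.4277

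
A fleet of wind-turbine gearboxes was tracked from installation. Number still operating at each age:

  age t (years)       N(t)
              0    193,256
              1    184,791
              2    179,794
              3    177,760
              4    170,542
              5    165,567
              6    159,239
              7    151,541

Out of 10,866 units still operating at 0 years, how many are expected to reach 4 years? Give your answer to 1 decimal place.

9588.9

The relevant probability is 170,542/193,256 = 0.882467.
Expected number = 10,866 × 0.882467 = 9588.9.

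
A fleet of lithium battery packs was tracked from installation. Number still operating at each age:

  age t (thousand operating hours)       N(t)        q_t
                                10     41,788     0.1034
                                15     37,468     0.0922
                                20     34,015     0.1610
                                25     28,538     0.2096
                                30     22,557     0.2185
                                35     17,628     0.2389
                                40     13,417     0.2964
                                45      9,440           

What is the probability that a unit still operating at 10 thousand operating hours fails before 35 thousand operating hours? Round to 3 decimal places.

P(fail before 35 | operational at 10) = 1 − N(35)/N(10) = 1 − 17,628/41,788 = (24,160)/41,788 = 0.578156.

0.578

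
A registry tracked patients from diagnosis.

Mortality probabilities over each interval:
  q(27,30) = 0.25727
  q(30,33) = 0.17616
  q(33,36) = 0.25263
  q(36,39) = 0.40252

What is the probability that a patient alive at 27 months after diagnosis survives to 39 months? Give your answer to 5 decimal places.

0.27323

Chaining the interval survival probabilities: (1 − 0.25727) × (1 − 0.17616) × (1 − 0.25263) × (1 − 0.40252).
= 0.74273 × 0.82384 × 0.74737 × 0.59748 = 0.273233.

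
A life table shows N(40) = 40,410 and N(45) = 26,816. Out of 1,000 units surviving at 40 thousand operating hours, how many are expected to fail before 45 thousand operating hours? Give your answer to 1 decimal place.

336.4

The relevant probability is 1 − 26,816/40,410 = 0.336402.
Expected number = 1,000 × 0.336402 = 336.4.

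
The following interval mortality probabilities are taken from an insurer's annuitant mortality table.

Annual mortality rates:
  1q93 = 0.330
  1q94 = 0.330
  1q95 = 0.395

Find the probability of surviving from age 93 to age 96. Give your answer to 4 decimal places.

0.2716

Survival from 93 to 96 is the product of surviving each interval: (1 − 0.330) × (1 − 0.330) × (1 − 0.395).
= 0.670 × 0.670 × 0.605 = 0.271585.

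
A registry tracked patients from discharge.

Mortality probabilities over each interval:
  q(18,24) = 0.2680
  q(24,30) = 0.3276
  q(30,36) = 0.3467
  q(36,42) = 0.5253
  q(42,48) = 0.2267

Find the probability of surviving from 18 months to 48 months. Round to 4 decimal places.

Survival from 18 to 48 is the product of surviving each interval: (1 − 0.2680) × (1 − 0.3276) × (1 − 0.3467) × (1 − 0.5253) × (1 − 0.2267).
= 0.7320 × 0.6724 × 0.6533 × 0.4747 × 0.7733 = 0.118037.

0.1180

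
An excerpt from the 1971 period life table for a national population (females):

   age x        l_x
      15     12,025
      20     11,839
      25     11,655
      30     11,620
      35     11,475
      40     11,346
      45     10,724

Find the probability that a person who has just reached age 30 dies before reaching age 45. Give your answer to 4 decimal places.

0.0771

P(die before 45 | alive at 30) = 1 − l_45/l_30 = 1 − 10,724/11,620 = (896)/11,620 = 0.077108.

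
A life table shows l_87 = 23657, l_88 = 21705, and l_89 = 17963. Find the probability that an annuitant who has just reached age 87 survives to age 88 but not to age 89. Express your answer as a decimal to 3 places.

0.158

We want 1|1q87 = (l_88 − l_89)/l_87.
This is the probability of reaching 88 but not 89, conditional on being alive at 87: (l_88 − l_89) / l_87.
= (21705 − 17963) / 23657 = 3742 / 23657 = 0.158177.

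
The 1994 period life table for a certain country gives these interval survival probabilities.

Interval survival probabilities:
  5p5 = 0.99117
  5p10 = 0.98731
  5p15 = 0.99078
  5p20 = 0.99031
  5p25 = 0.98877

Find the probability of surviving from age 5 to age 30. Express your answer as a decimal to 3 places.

Survival from 5 to 30 is the product of surviving each interval: 0.99117 × 0.98731 × 0.99078 × 0.99031 × 0.98877.
= 0.949392.

0.949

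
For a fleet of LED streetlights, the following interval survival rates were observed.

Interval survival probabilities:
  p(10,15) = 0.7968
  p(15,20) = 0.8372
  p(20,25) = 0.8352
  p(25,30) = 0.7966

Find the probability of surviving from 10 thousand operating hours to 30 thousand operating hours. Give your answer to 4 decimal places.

0.4438

P(survive 10→30) = 0.7968 × 0.8372 × 0.8352 × 0.7966.
= 0.443823.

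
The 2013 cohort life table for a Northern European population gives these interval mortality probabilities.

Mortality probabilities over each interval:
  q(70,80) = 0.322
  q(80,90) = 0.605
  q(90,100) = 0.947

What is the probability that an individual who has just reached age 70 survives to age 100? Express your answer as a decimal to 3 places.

0.014

Survival from 70 to 100 is the product of surviving each interval: (1 − 0.322) × (1 − 0.605) × (1 − 0.947).
= 0.678 × 0.395 × 0.053 = 0.014194.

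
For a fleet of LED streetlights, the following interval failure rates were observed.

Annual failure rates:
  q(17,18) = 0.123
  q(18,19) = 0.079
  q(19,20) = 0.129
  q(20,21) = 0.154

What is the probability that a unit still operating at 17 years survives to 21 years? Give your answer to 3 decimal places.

Chaining the interval survival probabilities: (1 − 0.123) × (1 − 0.079) × (1 − 0.129) × (1 − 0.154).
= 0.877 × 0.921 × 0.871 × 0.846 = 0.595179.

0.595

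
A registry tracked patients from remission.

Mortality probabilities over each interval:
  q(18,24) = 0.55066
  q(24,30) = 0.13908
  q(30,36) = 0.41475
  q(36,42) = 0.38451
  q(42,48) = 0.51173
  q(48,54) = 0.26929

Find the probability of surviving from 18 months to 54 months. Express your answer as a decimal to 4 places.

0.0497

The overall survival probability is (1 − 0.55066) × (1 − 0.13908) × (1 − 0.41475) × (1 − 0.38451) × (1 − 0.51173) × (1 − 0.26929).
= 0.44934 × 0.86092 × 0.58525 × 0.61549 × 0.48827 × 0.73071 = 0.049717.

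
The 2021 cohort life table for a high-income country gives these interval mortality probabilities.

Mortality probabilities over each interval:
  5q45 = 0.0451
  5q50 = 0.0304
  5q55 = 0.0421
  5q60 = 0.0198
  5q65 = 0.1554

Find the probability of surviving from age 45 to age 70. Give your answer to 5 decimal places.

0.73424

25p45 = (1 − 0.0451) × (1 − 0.0304) × (1 − 0.0421) × (1 − 0.0198) × (1 − 0.1554).
= 0.9549 × 0.9696 × 0.9579 × 0.9802 × 0.8446 = 0.734237.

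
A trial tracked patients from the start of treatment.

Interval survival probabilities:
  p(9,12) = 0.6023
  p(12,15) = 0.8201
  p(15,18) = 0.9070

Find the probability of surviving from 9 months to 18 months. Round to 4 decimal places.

0.4480

The overall survival probability is 0.6023 × 0.8201 × 0.9070.
= 0.448009.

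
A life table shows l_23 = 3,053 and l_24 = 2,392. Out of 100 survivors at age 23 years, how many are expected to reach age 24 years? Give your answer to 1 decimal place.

The relevant probability is 2,392/3,053 = 0.783492.
Expected number = 100 × 0.783492 = 78.3.

78.3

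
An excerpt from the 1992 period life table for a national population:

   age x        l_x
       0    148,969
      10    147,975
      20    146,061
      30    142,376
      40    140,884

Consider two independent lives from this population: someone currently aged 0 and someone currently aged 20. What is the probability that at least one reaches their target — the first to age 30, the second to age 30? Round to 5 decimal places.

0.99888

p₁ = l_30/l_0 = 142,376/148,969 = 0.955742; p₂ = l_30/l_20 = 142,376/146,061 = 0.974771.
P(at least one) = 1 − (1−p₁)(1−p₂) = 1 − 0.044258 × 0.025229 = 0.998883.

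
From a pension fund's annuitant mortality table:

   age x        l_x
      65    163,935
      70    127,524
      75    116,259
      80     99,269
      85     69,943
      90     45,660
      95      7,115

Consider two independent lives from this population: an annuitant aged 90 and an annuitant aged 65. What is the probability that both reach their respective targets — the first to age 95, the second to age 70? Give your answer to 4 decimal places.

0.1212

p₁ = l_95/l_90 = 7,115/45,660 = 0.155826; p₂ = l_70/l_65 = 127,524/163,935 = 0.777894.
P(both) = p₁ × p₂ = 0.155826 × 0.777894 = 0.121216.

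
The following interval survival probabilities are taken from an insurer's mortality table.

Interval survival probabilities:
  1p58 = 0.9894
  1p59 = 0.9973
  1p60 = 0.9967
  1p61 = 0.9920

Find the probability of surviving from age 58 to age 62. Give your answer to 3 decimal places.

0.976

4p58 = 0.9894 × 0.9973 × 0.9967 × 0.9920.
= 0.975605.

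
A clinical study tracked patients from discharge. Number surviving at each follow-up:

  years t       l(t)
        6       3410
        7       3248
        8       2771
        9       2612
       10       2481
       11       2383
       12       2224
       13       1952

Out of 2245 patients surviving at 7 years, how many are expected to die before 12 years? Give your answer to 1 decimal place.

707.8

The relevant probability is 1 − 2224/3248 = 0.315271.
Expected number = 2245 × 0.315271 = 707.8.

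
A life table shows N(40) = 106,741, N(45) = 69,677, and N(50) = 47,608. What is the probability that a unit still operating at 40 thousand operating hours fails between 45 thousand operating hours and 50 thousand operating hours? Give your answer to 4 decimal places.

This is the probability of reaching 45 but not 50, conditional on being operational at 40: (N(45) − N(50)) / N(40).
= (69,677 − 47,608) / 106,741 = 22,069 / 106,741 = 0.206753.

0.2068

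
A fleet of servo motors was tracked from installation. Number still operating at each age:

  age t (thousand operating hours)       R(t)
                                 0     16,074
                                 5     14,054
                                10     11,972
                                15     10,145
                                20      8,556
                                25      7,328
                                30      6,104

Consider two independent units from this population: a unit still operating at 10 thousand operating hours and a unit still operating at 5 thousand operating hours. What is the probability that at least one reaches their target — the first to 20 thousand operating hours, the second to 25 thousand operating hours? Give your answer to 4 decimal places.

p₁ = R(20)/R(10) = 8,556/11,972 = 0.714668; p₂ = R(25)/R(5) = 7,328/14,054 = 0.521417.
P(at least one) = 1 − (1−p₁)(1−p₂) = 1 − 0.285332 × 0.478583 = 0.863445.

0.8634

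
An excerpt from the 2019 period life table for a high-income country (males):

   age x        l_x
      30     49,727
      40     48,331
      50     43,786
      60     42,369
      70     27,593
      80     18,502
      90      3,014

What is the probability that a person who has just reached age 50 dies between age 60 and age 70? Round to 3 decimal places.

0.337

We want 10|10q50 = (l_60 − l_70)/l_50.
This is the probability of reaching 60 but not 70, conditional on being alive at 50: (l_60 − l_70) / l_50.
= (42,369 − 27,593) / 43,786 = 14,776 / 43,786 = 0.337459.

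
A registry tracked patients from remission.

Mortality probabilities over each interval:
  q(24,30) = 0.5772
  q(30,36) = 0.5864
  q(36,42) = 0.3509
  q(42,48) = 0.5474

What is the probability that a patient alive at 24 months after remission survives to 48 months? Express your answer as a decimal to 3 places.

Chaining the interval survival probabilities: (1 − 0.5772) × (1 − 0.5864) × (1 − 0.3509) × (1 − 0.5474).
= 0.4228 × 0.4136 × 0.6491 × 0.4526 = 0.051374.

0.051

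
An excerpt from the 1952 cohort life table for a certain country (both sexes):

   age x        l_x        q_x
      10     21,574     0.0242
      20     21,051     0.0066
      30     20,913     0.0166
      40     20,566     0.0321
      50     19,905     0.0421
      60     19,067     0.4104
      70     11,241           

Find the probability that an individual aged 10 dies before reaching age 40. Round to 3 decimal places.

P(die before 40 | alive at 10) = 1 − l_40/l_10 = 1 − 20,566/21,574 = (1,008)/21,574 = 0.046723.

0.047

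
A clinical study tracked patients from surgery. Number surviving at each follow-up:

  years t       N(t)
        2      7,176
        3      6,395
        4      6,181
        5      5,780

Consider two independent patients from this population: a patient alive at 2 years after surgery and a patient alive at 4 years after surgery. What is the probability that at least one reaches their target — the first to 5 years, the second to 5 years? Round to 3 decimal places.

p₁ = N(5)/N(2) = 5,780/7,176 = 0.805463; p₂ = N(5)/N(4) = 5,780/6,181 = 0.935124.
P(at least one) = 1 − (1−p₁)(1−p₂) = 1 − 0.194537 × 0.064876 = 0.987379.

0.987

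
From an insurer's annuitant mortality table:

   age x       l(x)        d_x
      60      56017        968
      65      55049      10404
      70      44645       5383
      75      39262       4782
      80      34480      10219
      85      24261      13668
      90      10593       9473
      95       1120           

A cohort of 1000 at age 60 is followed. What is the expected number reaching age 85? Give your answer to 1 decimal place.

The relevant probability is 24261/56017 = 0.433101.
Expected number = 1000 × 0.433101 = 433.1.

433.1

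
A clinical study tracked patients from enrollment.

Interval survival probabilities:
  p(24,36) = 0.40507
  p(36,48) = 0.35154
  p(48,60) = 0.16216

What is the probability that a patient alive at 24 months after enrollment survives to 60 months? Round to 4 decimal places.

0.0231

Chaining the interval survival probabilities: 0.40507 × 0.35154 × 0.16216.
= 0.023091.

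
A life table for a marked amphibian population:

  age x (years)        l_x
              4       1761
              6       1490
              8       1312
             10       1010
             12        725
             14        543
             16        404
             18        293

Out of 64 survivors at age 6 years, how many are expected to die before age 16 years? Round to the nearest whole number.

The relevant probability is 1 − 404/1490 = 0.728859.
Expected number = 64 × 0.728859 = 47.

47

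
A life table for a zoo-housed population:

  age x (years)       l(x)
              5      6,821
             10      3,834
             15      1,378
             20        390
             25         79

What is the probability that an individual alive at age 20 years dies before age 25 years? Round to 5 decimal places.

P(die before 25 | alive at 20) = 1 − l(25)/l(20) = 1 − 79/390 = (311)/390 = 0.797436.

0.79744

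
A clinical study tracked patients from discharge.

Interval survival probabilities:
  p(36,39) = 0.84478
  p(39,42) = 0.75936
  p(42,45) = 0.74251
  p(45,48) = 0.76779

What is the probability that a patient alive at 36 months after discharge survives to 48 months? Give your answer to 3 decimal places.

P(survive 36→48) = 0.84478 × 0.75936 × 0.74251 × 0.76779.
= 0.365709.

0.366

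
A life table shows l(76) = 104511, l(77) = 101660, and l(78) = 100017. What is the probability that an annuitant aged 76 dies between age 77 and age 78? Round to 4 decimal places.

0.0157

This is the probability of reaching 77 but not 78, conditional on being alive at 76: (l(77) − l(78)) / l(76).
= (101660 − 100017) / 104511 = 1643 / 104511 = 0.015721.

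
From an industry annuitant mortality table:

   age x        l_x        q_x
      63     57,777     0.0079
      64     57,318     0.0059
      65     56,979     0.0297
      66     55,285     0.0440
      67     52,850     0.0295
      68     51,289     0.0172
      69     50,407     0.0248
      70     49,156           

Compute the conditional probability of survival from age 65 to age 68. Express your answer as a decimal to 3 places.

0.900

We want 3p65 = l_68/l_65.
The conditional survival probability is l_68/l_65 = 51,289/56,979 = 0.900139.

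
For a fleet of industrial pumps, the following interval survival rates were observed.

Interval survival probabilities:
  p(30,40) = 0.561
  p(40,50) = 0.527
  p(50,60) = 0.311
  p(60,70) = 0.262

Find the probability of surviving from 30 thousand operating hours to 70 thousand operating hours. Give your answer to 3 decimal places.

Survival from 30 to 70 is the product of surviving each interval: 0.561 × 0.527 × 0.311 × 0.262.
= 0.024090.

0.024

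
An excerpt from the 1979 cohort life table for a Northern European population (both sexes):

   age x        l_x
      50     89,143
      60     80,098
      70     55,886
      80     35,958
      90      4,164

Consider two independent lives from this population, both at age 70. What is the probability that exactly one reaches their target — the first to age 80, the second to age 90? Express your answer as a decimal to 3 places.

p₁ = l_80/l_70 = 35,958/55,886 = 0.643417; p₂ = l_90/l_70 = 4,164/55,886 = 0.074509.
P(exactly one) = p₁(1−p₂) + (1−p₁)p₂ = 0.595477 + 0.026569 = 0.622045.

0.622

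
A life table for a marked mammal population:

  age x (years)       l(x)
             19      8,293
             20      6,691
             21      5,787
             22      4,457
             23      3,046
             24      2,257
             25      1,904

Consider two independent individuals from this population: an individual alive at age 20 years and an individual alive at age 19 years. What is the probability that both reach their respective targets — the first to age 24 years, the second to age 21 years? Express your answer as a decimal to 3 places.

p₁ = l(24)/l(20) = 2,257/6,691 = 0.337319; p₂ = l(21)/l(19) = 5,787/8,293 = 0.697817.
P(both) = p₁ × p₂ = 0.337319 × 0.697817 = 0.235387.

0.235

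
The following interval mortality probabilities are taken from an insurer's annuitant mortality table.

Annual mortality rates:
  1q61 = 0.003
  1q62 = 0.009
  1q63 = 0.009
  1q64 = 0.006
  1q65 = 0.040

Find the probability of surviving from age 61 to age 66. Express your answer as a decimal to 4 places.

The overall survival probability is (1 − 0.003) × (1 − 0.009) × (1 − 0.009) × (1 − 0.006) × (1 − 0.040).
= 0.997 × 0.991 × 0.991 × 0.994 × 0.960 = 0.934330.

0.9343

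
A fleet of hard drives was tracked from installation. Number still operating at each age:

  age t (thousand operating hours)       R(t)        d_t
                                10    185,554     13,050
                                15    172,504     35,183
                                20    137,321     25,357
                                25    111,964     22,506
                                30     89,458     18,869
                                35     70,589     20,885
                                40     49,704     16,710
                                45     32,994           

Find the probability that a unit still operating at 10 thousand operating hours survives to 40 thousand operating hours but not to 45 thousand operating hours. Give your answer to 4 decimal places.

This is the probability of reaching 40 but not 45, conditional on being operational at 10: (R(40) − R(45)) / R(10).
= (49,704 − 32,994) / 185,554 = 16,710 / 185,554 = 0.090055.

0.0901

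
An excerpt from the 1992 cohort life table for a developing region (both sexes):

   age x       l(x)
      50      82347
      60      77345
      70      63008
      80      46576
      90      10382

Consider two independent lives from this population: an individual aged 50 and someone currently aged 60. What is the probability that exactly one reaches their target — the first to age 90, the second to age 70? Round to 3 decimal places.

p₁ = l(90)/l(50) = 10382/82347 = 0.126076; p₂ = l(70)/l(60) = 63008/77345 = 0.814636.
P(exactly one) = p₁(1−p₂) + (1−p₁)p₂ = 0.023370 + 0.711930 = 0.735300.

0.735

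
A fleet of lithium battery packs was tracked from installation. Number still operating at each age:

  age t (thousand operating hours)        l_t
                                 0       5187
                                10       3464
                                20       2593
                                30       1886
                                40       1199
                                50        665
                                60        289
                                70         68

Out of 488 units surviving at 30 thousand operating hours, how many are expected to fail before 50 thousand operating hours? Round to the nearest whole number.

316

The relevant probability is 1 − 665/1886 = 0.647402.
Expected number = 488 × 0.647402 = 316.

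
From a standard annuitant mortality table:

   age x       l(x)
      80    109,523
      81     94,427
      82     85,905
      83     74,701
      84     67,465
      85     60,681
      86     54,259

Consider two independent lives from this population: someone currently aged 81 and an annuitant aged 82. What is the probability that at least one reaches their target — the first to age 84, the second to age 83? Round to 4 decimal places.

p₁ = l(84)/l(81) = 67,465/94,427 = 0.714467; p₂ = l(83)/l(82) = 74,701/85,905 = 0.869577.
P(at least one) = 1 − (1−p₁)(1−p₂) = 1 − 0.285533 × 0.130423 = 0.962760.

0.9628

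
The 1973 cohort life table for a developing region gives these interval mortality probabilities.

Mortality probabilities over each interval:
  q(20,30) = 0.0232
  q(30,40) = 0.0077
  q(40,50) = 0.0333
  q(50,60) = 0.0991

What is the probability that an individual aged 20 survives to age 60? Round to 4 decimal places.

0.8441

P(survive 20→60) = (1 − 0.0232) × (1 − 0.0077) × (1 − 0.0333) × (1 − 0.0991).
= 0.9768 × 0.9923 × 0.9667 × 0.9009 = 0.844145.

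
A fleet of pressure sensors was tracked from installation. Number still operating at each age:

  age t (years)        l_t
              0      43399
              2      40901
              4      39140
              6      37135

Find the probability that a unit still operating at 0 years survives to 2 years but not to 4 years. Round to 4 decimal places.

0.0406

This is the probability of reaching 2 but not 4, conditional on being operational at 0: (l_2 − l_4) / l_0.
= (40901 − 39140) / 43399 = 1761 / 43399 = 0.040577.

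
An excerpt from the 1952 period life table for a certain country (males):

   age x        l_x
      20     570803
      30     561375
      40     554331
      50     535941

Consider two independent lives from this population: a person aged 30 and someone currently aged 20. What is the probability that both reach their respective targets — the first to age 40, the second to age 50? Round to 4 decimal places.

0.9271

p₁ = l_40/l_30 = 554331/561375 = 0.987452; p₂ = l_50/l_20 = 535941/570803 = 0.938925.
P(both) = p₁ × p₂ = 0.987452 × 0.938925 = 0.927143.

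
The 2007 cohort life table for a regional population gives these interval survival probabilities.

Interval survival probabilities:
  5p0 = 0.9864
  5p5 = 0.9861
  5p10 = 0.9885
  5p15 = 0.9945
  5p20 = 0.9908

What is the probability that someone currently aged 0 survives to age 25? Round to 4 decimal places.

0.9474

Chaining the interval survival probabilities: 0.9864 × 0.9861 × 0.9885 × 0.9945 × 0.9908.
= 0.947418.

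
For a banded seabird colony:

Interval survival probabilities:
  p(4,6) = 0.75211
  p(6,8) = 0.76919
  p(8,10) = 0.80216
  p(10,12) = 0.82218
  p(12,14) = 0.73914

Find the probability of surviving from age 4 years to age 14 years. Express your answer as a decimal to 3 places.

Survival from 4 to 14 is the product of surviving each interval: 0.75211 × 0.76919 × 0.80216 × 0.82218 × 0.73914.
= 0.282013.

0.282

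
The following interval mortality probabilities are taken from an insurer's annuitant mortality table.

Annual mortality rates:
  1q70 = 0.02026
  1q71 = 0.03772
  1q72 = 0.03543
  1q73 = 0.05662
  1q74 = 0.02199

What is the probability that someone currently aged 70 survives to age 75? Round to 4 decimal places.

Chaining the interval survival probabilities: (1 − 0.02026) × (1 − 0.03772) × (1 − 0.03543) × (1 − 0.05662) × (1 − 0.02199).
= 0.97974 × 0.96228 × 0.96457 × 0.94338 × 0.97801 = 0.839027.

0.8390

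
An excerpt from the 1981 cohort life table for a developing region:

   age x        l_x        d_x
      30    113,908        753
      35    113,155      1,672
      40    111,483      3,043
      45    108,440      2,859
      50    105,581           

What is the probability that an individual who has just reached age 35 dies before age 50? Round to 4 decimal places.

P(die before 50 | alive at 35) = 1 − l_50/l_35 = 1 − 105,581/113,155 = (7,574)/113,155 = 0.066935.

0.0669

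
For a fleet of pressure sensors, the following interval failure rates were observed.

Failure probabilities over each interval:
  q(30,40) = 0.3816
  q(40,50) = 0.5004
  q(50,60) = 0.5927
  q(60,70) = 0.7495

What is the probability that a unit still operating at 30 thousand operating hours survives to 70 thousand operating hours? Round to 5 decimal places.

0.03152

Chaining the interval survival probabilities: (1 − 0.3816) × (1 − 0.5004) × (1 − 0.5927) × (1 − 0.7495).
= 0.6184 × 0.4996 × 0.4073 × 0.2505 = 0.031522.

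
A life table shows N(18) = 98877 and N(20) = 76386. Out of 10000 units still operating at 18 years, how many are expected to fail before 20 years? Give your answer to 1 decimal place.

2274.6

The relevant probability is 1 − 76386/98877 = 0.227464.
Expected number = 10000 × 0.227464 = 2274.6.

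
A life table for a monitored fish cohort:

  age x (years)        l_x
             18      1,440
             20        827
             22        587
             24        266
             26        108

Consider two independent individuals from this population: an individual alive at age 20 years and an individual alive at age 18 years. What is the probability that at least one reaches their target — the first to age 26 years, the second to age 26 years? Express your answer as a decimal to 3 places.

p₁ = l_26/l_20 = 108/827 = 0.130593; p₂ = l_26/l_18 = 108/1,440 = 0.075000.
P(at least one) = 1 − (1−p₁)(1−p₂) = 1 − 0.869407 × 0.925000 = 0.195799.

0.196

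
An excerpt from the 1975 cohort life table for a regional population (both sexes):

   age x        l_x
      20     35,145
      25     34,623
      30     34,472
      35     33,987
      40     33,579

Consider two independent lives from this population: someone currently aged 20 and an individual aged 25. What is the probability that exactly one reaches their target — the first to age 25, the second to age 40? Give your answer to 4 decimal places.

p₁ = l_25/l_20 = 34,623/35,145 = 0.985147; p₂ = l_40/l_25 = 33,579/34,623 = 0.969847.
P(exactly one) = p₁(1−p₂) + (1−p₁)p₂ = 0.029705 + 0.014405 = 0.044110.

0.0441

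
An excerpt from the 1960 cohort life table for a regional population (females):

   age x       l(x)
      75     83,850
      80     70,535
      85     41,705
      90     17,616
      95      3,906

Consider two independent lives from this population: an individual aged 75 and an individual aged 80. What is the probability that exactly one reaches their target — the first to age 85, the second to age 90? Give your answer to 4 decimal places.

0.4987

p₁ = l(85)/l(75) = 41,705/83,850 = 0.497376; p₂ = l(90)/l(80) = 17,616/70,535 = 0.249748.
P(exactly one) = p₁(1−p₂) + (1−p₁)p₂ = 0.373157 + 0.125529 = 0.498687.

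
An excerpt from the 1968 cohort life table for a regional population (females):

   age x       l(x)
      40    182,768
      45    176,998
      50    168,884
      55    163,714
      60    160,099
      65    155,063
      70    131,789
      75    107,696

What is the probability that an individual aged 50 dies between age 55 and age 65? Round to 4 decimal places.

0.0512

This is the probability of reaching 55 but not 65, conditional on being alive at 50: (l(55) − l(65)) / l(50).
= (163,714 − 155,063) / 168,884 = 8,651 / 168,884 = 0.051225.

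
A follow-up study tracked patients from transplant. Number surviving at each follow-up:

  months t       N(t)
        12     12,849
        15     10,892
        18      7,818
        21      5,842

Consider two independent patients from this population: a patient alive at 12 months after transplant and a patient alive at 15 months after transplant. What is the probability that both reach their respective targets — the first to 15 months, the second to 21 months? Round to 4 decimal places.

p₁ = N(15)/N(12) = 10,892/12,849 = 0.847692; p₂ = N(21)/N(15) = 5,842/10,892 = 0.536357.
P(both) = p₁ × p₂ = 0.847692 × 0.536357 = 0.454666.

0.4547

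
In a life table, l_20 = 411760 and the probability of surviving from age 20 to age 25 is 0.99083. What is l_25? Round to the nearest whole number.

l_25 = l_20 × p = 411760 × 0.99083 = 407984.

407984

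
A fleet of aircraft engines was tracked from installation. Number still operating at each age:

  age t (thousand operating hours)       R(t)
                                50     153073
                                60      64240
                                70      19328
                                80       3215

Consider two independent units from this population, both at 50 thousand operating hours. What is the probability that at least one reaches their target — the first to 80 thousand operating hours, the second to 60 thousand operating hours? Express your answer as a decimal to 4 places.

p₁ = R(80)/R(50) = 3215/153073 = 0.021003; p₂ = R(60)/R(50) = 64240/153073 = 0.419669.
P(at least one) = 1 − (1−p₁)(1−p₂) = 1 − 0.978997 × 0.580331 = 0.431858.

0.4319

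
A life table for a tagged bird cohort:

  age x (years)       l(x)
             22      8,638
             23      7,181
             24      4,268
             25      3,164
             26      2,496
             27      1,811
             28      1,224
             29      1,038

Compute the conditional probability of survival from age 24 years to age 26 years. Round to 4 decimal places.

The conditional survival probability is l(26)/l(24) = 2,496/4,268 = 0.584817.

0.5848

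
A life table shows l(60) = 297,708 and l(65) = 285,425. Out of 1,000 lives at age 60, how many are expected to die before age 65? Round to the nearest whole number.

41

The relevant probability is 1 − 285,425/297,708 = 0.041259.
Expected number = 1,000 × 0.041259 = 41.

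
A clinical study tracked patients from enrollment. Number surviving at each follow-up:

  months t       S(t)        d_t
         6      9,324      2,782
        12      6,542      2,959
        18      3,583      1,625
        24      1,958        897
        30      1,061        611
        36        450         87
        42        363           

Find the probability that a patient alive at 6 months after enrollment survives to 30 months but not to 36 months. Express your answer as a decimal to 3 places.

0.066

This is the probability of reaching 30 but not 36, conditional on being alive at 6: (S(30) − S(36)) / S(6).
= (1,061 − 450) / 9,324 = 611 / 9,324 = 0.065530.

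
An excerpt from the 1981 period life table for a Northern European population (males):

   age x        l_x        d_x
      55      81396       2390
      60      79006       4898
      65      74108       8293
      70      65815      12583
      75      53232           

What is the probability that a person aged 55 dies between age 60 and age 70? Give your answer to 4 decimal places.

We want 5|10q55 = (l_60 − l_70)/l_55.
This is the probability of reaching 60 but not 70, conditional on being alive at 55: (l_60 − l_70) / l_55.
= (79006 − 65815) / 81396 = 13191 / 81396 = 0.162060.

0.1621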